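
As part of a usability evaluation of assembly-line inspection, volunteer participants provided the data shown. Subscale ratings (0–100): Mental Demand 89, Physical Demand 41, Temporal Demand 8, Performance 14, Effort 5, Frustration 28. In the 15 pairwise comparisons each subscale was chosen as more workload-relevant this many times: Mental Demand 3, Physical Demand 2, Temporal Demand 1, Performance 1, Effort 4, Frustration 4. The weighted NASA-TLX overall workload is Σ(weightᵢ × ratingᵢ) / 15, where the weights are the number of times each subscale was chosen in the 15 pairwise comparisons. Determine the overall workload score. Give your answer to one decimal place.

The tallies are the weights (they sum to 15).
Weighted sum = 3·89 + 2·41 + 1·8 + 1·14 + 4·5 + 4·28
            = 267 + 82 + 8 + 14 + 20 + 112 = 503.
Overall workload = 503 / 15 = 33.5333 ≈ 33.5.

33.5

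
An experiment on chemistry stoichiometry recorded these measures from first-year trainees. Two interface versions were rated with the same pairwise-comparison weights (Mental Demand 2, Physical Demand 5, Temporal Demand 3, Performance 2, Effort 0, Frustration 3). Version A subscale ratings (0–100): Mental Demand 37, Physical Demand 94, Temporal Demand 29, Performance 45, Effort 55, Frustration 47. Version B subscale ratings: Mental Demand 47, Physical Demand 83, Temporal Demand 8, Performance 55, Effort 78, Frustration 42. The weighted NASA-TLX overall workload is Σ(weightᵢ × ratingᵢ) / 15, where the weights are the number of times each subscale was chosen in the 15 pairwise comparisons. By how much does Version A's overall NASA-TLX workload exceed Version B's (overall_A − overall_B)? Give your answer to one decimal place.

6.2

Version A weighted sum = 2·37 + 5·94 + 3·29 + 2·45 + 0·55 + 3·47 = 74 + 470 + 87 + 90 + 0 + 141 = 862; overall_A = 862/15 = 57.4667.
Version B weighted sum = 2·47 + 5·83 + 3·8 + 2·55 + 0·78 + 3·42 = 94 + 415 + 24 + 110 + 0 + 126 = 769; overall_B = 769/15 = 51.2667.
Difference = 57.4667 − 51.2667 = 6.2000 ≈ 6.2.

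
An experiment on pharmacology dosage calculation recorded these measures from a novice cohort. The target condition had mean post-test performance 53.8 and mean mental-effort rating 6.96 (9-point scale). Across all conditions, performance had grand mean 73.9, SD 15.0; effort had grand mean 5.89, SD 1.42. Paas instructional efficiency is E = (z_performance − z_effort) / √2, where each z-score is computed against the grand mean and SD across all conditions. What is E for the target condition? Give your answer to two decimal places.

-1.48

z_performance = (53.8 − 73.9) / 15.0 = -20.1000 / 15.0 = -1.3400.
z_effort = (6.96 − 5.89) / 1.42 = 1.0700 / 1.42 = 0.7535.
z_P − z_E = -1.3400 − 0.7535 = -2.0935.
E = -2.0935 / √2 = -2.0935 / 1.41421 = -1.4803 ≈ -1.48.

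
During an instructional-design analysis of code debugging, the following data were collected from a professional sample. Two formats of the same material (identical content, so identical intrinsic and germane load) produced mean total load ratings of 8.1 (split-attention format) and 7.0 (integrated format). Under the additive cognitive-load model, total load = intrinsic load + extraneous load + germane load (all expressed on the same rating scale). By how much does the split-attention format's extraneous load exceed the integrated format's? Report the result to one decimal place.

1.1

Intrinsic and germane load are equal across formats, so the difference in total load equals the difference in extraneous load.
Extraneous-load difference = 8.1 − 7.0 = 1.1.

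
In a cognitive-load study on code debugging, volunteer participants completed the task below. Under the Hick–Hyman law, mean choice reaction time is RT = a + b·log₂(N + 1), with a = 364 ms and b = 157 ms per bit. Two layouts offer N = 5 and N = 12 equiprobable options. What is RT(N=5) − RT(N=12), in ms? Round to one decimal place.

RT(5) = 364 + 157·log₂(6) = 364 + 157·2.5850 = 769.8450 ms.
RT(12) = 364 + 157·log₂(13) = 364 + 157·3.7004 = 944.9628 ms.
Difference = 769.8450 − 944.9628 = -175.1178 ≈ -175.1 ms.

-175.1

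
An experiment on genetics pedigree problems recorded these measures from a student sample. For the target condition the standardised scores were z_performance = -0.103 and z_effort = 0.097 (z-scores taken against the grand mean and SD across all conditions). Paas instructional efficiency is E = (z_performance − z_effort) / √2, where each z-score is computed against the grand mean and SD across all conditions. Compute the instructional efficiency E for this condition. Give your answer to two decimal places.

z_P − z_E = -0.103 − 0.097 = -0.2000.
E = -0.2000 / √2 = -0.2000 / 1.41421 = -0.1414 ≈ -0.14.

-0.14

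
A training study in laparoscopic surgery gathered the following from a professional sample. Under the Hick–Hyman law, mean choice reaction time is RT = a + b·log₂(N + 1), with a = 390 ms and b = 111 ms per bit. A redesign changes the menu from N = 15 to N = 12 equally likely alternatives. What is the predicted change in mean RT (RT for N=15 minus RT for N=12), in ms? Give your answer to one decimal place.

RT(15) = 390 + 111·log₂(16) = 390 + 111·4.0000 = 834.0000 ms.
RT(12) = 390 + 111·log₂(13) = 390 + 111·3.7004 = 800.7444 ms.
Difference = 834.0000 − 800.7444 = 33.2556 ≈ 33.3 ms.

33.3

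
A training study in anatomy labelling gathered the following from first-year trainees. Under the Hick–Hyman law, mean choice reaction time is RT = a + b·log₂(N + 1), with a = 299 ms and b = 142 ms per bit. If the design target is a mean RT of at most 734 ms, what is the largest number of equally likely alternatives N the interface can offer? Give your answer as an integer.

Set 299 + 142·log₂(N + 1) ≤ 734.
log₂(N + 1) ≤ (734 − 299) / 142 = 3.0634.
N + 1 ≤ 2^3.0634 = 8.3594.
N ≤ 7.3594, so the largest integer N is 7.

7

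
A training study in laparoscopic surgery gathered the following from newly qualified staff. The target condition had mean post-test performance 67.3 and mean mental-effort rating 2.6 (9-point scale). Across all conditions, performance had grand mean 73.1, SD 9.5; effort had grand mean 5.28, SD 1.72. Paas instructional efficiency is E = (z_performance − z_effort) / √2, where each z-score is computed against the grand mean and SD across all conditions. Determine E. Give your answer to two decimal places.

z_performance = (67.3 − 73.1) / 9.5 = -5.8000 / 9.5 = -0.6105.
z_effort = (2.6 − 5.28) / 1.72 = -2.6800 / 1.72 = -1.5581.
z_P − z_E = -0.6105 − (-1.5581) = 0.9476.
E = 0.9476 / √2 = 0.9476 / 1.41421 = 0.6701 ≈ 0.67.

0.67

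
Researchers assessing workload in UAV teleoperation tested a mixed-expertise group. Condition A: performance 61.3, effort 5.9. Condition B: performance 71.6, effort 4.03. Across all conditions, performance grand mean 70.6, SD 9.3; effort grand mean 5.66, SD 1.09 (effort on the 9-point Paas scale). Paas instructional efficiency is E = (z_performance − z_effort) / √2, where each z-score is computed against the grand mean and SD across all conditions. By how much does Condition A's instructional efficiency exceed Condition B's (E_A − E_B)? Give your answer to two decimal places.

Condition A: z_P = (61.3 − 70.6)/9.3 = -1.0000; z_E = (5.9 − 5.66)/1.09 = 0.2202; E_A = (-1.0000 − 0.2202)/√2 = -0.8628.
Condition B: z_P = (71.6 − 70.6)/9.3 = 0.1075; z_E = (4.03 − 5.66)/1.09 = -1.4954; E_B = (0.1075 − (-1.4954))/√2 = 1.1334.
E_A − E_B = -0.8628 − 1.1334 = -1.9962 ≈ -2.00.

-2.00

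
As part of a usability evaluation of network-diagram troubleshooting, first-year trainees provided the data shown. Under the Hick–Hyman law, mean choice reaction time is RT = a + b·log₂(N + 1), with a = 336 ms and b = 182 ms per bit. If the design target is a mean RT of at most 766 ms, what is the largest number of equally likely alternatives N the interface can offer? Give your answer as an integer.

4

Set 336 + 182·log₂(N + 1) ≤ 766.
log₂(N + 1) ≤ (766 − 336) / 182 = 2.3626.
N + 1 ≤ 2^2.3626 = 5.1430.
N ≤ 4.1430, so the largest integer N is 4.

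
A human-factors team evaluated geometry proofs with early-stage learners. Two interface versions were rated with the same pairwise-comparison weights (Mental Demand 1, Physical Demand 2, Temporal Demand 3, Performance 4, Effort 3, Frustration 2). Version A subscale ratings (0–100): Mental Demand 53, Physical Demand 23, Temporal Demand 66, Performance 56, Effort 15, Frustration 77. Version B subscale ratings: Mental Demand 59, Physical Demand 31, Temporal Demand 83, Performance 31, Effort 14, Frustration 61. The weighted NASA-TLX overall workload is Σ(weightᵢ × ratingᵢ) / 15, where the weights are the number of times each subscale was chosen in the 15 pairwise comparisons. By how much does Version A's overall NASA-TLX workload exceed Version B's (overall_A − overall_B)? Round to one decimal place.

4.1

Version A weighted sum = 1·53 + 2·23 + 3·66 + 4·56 + 3·15 + 2·77 = 53 + 46 + 198 + 224 + 45 + 154 = 720; overall_A = 720/15 = 48.0000.
Version B weighted sum = 1·59 + 2·31 + 3·83 + 4·31 + 3·14 + 2·61 = 59 + 62 + 249 + 124 + 42 + 122 = 658; overall_B = 658/15 = 43.8667.
Difference = 48.0000 − 43.8667 = 4.1333 ≈ 4.1.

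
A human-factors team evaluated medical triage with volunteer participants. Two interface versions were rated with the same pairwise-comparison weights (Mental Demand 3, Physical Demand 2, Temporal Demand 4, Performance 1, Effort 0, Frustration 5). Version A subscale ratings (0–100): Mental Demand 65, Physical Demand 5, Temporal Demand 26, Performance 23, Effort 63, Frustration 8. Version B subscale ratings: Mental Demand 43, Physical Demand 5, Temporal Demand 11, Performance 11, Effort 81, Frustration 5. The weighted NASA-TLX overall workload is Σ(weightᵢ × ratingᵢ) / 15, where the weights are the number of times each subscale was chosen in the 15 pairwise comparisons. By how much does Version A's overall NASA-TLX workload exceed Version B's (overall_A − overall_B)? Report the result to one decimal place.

10.2

Version A weighted sum = 3·65 + 2·5 + 4·26 + 1·23 + 0·63 + 5·8 = 195 + 10 + 104 + 23 + 0 + 40 = 372; overall_A = 372/15 = 24.8000.
Version B weighted sum = 3·43 + 2·5 + 4·11 + 1·11 + 0·81 + 5·5 = 129 + 10 + 44 + 11 + 0 + 25 = 219; overall_B = 219/15 = 14.6000.
Difference = 24.8000 − 14.6000 = 10.2000 ≈ 10.2.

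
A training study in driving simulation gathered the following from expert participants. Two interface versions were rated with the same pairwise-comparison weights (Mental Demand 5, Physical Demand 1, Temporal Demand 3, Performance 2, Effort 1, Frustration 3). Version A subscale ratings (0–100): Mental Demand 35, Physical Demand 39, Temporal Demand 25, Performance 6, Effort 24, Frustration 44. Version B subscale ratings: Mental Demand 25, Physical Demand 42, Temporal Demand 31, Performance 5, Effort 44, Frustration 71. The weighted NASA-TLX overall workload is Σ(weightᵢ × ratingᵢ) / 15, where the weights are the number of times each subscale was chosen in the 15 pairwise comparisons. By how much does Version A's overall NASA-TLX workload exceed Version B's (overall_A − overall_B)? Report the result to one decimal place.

-4.7

Version A weighted sum = 5·35 + 1·39 + 3·25 + 2·6 + 1·24 + 3·44 = 175 + 39 + 75 + 12 + 24 + 132 = 457; overall_A = 457/15 = 30.4667.
Version B weighted sum = 5·25 + 1·42 + 3·31 + 2·5 + 1·44 + 3·71 = 125 + 42 + 93 + 10 + 44 + 213 = 527; overall_B = 527/15 = 35.1333.
Difference = 30.4667 − 35.1333 = -4.6666 ≈ -4.7.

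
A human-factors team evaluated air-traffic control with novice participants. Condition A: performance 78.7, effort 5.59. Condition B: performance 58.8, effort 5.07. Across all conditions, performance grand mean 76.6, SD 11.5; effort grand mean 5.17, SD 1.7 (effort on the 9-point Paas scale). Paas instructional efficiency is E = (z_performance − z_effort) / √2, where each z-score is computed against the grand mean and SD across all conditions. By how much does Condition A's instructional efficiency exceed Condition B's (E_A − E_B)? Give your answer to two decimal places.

Condition A: z_P = (78.7 − 76.6)/11.5 = 0.1826; z_E = (5.59 − 5.17)/1.7 = 0.2471; E_A = (0.1826 − 0.2471)/√2 = -0.0456.
Condition B: z_P = (58.8 − 76.6)/11.5 = -1.5478; z_E = (5.07 − 5.17)/1.7 = -0.0588; E_B = (-1.5478 − (-0.0588))/√2 = -1.0529.
E_A − E_B = -0.0456 − (-1.0529) = 1.0073 ≈ 1.01.

1.01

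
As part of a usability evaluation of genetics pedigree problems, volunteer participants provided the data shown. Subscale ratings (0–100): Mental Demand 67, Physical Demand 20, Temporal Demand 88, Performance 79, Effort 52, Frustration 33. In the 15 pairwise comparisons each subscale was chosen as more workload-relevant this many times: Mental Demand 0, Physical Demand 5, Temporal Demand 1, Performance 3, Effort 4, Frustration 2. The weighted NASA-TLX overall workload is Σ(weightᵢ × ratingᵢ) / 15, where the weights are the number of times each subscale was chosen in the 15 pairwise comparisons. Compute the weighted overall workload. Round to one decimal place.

The tallies are the weights (they sum to 15).
Weighted sum = 0·67 + 5·20 + 1·88 + 3·79 + 4·52 + 2·33
            = 0 + 100 + 88 + 237 + 208 + 66 = 699.
Overall workload = 699 / 15 = 46.6000 ≈ 46.6.

46.6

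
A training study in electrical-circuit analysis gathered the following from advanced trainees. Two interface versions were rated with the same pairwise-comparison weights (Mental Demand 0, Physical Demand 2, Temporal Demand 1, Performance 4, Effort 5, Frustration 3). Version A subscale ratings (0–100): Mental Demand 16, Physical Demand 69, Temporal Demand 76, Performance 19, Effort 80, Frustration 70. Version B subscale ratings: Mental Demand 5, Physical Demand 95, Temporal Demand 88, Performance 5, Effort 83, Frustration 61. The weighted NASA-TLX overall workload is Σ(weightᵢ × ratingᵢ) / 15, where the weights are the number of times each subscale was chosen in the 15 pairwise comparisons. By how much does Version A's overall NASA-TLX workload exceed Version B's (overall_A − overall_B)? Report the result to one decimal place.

Version A weighted sum = 0·16 + 2·69 + 1·76 + 4·19 + 5·80 + 3·70 = 0 + 138 + 76 + 76 + 400 + 210 = 900; overall_A = 900/15 = 60.0000.
Version B weighted sum = 0·5 + 2·95 + 1·88 + 4·5 + 5·83 + 3·61 = 0 + 190 + 88 + 20 + 415 + 183 = 896; overall_B = 896/15 = 59.7333.
Difference = 60.0000 − 59.7333 = 0.2667 ≈ 0.3.

0.3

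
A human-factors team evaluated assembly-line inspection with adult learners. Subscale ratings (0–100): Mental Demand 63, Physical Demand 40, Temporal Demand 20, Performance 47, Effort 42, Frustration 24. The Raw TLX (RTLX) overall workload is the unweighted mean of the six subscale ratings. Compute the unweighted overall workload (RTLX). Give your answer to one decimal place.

39.3

Sum of ratings = 63 + 40 + 20 + 47 + 42 + 24 = 236.
RTLX = 236 / 6 = 39.3333 ≈ 39.3.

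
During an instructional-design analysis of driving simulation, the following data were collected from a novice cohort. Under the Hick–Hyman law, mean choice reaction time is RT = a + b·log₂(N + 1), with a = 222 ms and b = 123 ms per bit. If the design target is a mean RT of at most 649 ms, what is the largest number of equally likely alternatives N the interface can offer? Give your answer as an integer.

10

Set 222 + 123·log₂(N + 1) ≤ 649.
log₂(N + 1) ≤ (649 − 222) / 123 = 3.4715.
N + 1 ≤ 2^3.4715 = 11.0924.
N ≤ 10.0924, so the largest integer N is 10.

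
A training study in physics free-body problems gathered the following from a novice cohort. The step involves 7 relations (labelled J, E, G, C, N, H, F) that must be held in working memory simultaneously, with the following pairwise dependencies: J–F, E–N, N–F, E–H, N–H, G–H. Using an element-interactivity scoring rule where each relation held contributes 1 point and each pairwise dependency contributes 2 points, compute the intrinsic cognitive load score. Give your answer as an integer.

19

Count of relations held simultaneously: 7.
Count of pairwise dependencies listed: 6.
Element contribution: 7 × 1 = 7.
Interaction contribution: 6 × 2 = 12.
Intrinsic load = 7 + 12 = 19.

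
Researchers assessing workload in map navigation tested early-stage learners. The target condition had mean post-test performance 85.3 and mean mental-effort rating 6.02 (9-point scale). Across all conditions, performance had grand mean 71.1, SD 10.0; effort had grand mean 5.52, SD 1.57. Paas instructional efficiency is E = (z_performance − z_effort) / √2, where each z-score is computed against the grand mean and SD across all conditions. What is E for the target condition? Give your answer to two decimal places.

z_performance = (85.3 − 71.1) / 10.0 = 14.2000 / 10.0 = 1.4200.
z_effort = (6.02 − 5.52) / 1.57 = 0.5000 / 1.57 = 0.3185.
z_P − z_E = 1.4200 − 0.3185 = 1.1015.
E = 1.1015 / √2 = 1.1015 / 1.41421 = 0.7789 ≈ 0.78.

0.78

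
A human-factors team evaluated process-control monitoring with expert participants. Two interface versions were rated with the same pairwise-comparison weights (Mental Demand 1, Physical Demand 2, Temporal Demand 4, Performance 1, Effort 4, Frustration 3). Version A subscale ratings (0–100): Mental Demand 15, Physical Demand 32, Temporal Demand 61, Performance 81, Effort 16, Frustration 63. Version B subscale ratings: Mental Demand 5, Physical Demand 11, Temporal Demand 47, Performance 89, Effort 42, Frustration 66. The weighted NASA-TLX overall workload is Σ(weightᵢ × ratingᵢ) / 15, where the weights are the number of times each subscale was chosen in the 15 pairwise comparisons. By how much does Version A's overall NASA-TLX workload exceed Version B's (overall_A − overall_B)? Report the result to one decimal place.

Version A weighted sum = 1·15 + 2·32 + 4·61 + 1·81 + 4·16 + 3·63 = 15 + 64 + 244 + 81 + 64 + 189 = 657; overall_A = 657/15 = 43.8000.
Version B weighted sum = 1·5 + 2·11 + 4·47 + 1·89 + 4·42 + 3·66 = 5 + 22 + 188 + 89 + 168 + 198 = 670; overall_B = 670/15 = 44.6667.
Difference = 43.8000 − 44.6667 = -0.8667 ≈ -0.9.

-0.9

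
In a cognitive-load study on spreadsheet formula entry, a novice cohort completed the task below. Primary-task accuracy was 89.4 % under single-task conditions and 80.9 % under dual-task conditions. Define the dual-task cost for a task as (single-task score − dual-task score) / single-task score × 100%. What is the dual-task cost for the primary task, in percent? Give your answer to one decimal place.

9.5

Cost = (89.4 − 80.9) / 89.4 × 100%
     = 8.5000 / 89.4 × 100% = 9.5078%.
≈ 9.5%.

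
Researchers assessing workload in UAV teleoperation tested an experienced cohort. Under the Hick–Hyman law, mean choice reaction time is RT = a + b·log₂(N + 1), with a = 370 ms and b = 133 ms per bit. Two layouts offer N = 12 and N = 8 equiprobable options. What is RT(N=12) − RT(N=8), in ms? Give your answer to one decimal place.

70.6

RT(12) = 370 + 133·log₂(13) = 370 + 133·3.7004 = 862.1532 ms.
RT(8) = 370 + 133·log₂(9) = 370 + 133·3.1699 = 791.5967 ms.
Difference = 862.1532 − 791.5967 = 70.5565 ≈ 70.6 ms.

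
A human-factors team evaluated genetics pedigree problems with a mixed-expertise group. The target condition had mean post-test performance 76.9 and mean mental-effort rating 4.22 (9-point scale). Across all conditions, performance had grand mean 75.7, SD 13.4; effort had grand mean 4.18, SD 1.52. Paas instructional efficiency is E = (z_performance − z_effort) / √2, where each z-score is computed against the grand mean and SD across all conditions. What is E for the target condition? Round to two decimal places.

z_performance = (76.9 − 75.7) / 13.4 = 1.2000 / 13.4 = 0.0896.
z_effort = (4.22 − 4.18) / 1.52 = 0.0400 / 1.52 = 0.0263.
z_P − z_E = 0.0896 − 0.0263 = 0.0633.
E = 0.0633 / √2 = 0.0633 / 1.41421 = 0.0448 ≈ 0.04.

0.04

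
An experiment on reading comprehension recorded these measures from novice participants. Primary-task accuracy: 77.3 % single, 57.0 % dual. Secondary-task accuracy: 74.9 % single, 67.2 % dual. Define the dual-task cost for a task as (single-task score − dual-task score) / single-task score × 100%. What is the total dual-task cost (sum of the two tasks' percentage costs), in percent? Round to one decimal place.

36.5

Primary cost = (77.3 − 57.0) / 77.3 × 100% = 26.2613%.
Secondary cost = (74.9 − 67.2) / 74.9 × 100% = 10.2804%.
Total = 26.2613% + 10.2804% = 36.5417% ≈ 36.5%.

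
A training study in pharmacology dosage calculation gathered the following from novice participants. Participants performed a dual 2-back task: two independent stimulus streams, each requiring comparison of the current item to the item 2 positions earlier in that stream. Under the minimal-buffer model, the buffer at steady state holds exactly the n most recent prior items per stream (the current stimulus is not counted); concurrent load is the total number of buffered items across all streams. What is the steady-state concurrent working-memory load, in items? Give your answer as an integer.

Each stream's buffer holds its 2 most recent prior items.
Two independent streams: 2 × 2 = 4 buffered items at steady state.

4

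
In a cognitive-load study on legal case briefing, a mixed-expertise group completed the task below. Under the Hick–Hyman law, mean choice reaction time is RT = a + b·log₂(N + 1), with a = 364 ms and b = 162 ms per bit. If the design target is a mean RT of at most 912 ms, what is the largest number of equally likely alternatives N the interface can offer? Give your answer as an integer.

Set 364 + 162·log₂(N + 1) ≤ 912.
log₂(N + 1) ≤ (912 − 364) / 162 = 3.3827.
N + 1 ≤ 2^3.3827 = 10.4302.
N ≤ 9.4302, so the largest integer N is 9.

9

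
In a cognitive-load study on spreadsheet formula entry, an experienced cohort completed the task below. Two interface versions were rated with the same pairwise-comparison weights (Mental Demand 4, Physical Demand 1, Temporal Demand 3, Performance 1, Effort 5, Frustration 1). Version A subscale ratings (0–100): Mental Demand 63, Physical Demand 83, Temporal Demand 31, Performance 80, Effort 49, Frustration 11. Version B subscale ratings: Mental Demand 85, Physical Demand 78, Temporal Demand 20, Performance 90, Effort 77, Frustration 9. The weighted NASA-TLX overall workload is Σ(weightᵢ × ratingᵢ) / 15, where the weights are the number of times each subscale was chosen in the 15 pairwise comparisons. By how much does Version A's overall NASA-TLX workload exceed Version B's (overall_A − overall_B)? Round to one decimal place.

Version A weighted sum = 4·63 + 1·83 + 3·31 + 1·80 + 5·49 + 1·11 = 252 + 83 + 93 + 80 + 245 + 11 = 764; overall_A = 764/15 = 50.9333.
Version B weighted sum = 4·85 + 1·78 + 3·20 + 1·90 + 5·77 + 1·9 = 340 + 78 + 60 + 90 + 385 + 9 = 962; overall_B = 962/15 = 64.1333.
Difference = 50.9333 − 64.1333 = -13.2000 ≈ -13.2.

-13.2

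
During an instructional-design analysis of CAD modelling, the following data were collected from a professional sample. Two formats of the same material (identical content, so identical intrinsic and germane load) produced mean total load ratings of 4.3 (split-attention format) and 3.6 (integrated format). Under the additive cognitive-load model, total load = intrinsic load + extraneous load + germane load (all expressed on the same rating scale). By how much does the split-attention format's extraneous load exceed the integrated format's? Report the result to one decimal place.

0.7

Intrinsic and germane load are equal across formats, so the difference in total load equals the difference in extraneous load.
Extraneous-load difference = 4.3 − 3.6 = 0.7.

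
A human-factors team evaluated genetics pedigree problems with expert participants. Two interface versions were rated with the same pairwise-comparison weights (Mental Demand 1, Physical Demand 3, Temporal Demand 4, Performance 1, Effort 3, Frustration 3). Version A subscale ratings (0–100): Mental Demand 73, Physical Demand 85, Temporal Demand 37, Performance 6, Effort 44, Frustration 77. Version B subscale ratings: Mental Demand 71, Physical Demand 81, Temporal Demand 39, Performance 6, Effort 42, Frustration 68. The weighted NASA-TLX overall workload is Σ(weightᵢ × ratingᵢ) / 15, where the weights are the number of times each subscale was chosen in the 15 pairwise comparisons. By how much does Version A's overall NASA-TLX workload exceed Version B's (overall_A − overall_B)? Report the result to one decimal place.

Version A weighted sum = 1·73 + 3·85 + 4·37 + 1·6 + 3·44 + 3·77 = 73 + 255 + 148 + 6 + 132 + 231 = 845; overall_A = 845/15 = 56.3333.
Version B weighted sum = 1·71 + 3·81 + 4·39 + 1·6 + 3·42 + 3·68 = 71 + 243 + 156 + 6 + 126 + 204 = 806; overall_B = 806/15 = 53.7333.
Difference = 56.3333 − 53.7333 = 2.6000 ≈ 2.6.

2.6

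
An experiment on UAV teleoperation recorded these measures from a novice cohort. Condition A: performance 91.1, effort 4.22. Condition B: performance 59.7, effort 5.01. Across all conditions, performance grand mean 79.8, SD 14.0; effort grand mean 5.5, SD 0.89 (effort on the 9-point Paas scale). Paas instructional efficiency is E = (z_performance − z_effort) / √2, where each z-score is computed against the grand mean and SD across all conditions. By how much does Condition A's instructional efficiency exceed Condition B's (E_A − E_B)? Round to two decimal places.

Condition A: z_P = (91.1 − 79.8)/14.0 = 0.8071; z_E = (4.22 − 5.5)/0.89 = -1.4382; E_A = (0.8071 − (-1.4382))/√2 = 1.5877.
Condition B: z_P = (59.7 − 79.8)/14.0 = -1.4357; z_E = (5.01 − 5.5)/0.89 = -0.5506; E_B = (-1.4357 − (-0.5506))/√2 = -0.6259.
E_A − E_B = 1.5877 − (-0.6259) = 2.2136 ≈ 2.21.

2.21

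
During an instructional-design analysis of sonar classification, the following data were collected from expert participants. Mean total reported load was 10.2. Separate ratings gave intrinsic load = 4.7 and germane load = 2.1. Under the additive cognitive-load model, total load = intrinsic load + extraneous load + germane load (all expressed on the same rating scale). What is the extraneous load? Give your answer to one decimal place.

3.4

extraneous load = total − intrinsic − germane
             = 10.2 − 4.7 − 2.1 = 3.4.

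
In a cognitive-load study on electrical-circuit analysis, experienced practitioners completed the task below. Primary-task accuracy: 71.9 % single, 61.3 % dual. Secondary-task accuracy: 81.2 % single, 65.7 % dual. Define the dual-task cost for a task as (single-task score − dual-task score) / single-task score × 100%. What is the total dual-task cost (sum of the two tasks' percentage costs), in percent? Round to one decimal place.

Primary cost = (71.9 − 61.3) / 71.9 × 100% = 14.7427%.
Secondary cost = (81.2 − 65.7) / 81.2 × 100% = 19.0887%.
Total = 14.7427% + 19.0887% = 33.8314% ≈ 33.8%.

33.8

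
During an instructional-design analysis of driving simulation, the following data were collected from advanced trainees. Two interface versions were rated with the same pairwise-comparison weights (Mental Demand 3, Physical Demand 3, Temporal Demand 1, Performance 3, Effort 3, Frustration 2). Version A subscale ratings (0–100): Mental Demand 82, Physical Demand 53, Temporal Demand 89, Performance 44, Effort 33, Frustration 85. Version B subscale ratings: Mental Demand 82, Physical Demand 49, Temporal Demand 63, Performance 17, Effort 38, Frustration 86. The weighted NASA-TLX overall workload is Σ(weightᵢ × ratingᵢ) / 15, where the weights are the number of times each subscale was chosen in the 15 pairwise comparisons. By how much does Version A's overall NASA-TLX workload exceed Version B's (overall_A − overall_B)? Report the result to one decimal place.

6.8

Version A weighted sum = 3·82 + 3·53 + 1·89 + 3·44 + 3·33 + 2·85 = 246 + 159 + 89 + 132 + 99 + 170 = 895; overall_A = 895/15 = 59.6667.
Version B weighted sum = 3·82 + 3·49 + 1·63 + 3·17 + 3·38 + 2·86 = 246 + 147 + 63 + 51 + 114 + 172 = 793; overall_B = 793/15 = 52.8667.
Difference = 59.6667 − 52.8667 = 6.8000 ≈ 6.8.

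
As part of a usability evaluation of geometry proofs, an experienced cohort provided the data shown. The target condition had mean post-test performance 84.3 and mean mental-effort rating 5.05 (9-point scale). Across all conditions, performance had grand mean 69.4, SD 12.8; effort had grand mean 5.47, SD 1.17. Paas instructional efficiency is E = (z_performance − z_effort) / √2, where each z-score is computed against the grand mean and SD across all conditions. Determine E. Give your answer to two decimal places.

1.08

z_performance = (84.3 − 69.4) / 12.8 = 14.9000 / 12.8 = 1.1641.
z_effort = (5.05 − 5.47) / 1.17 = -0.4200 / 1.17 = -0.3590.
z_P − z_E = 1.1641 − (-0.3590) = 1.5231.
E = 1.5231 / √2 = 1.5231 / 1.41421 = 1.0770 ≈ 1.08.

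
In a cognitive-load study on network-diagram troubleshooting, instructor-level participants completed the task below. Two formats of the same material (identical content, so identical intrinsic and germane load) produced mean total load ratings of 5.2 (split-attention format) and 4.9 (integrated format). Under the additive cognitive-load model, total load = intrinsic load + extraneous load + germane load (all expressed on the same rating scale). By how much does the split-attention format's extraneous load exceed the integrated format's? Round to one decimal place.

Intrinsic and germane load are equal across formats, so the difference in total load equals the difference in extraneous load.
Extraneous-load difference = 5.2 − 4.9 = 0.3.

0.3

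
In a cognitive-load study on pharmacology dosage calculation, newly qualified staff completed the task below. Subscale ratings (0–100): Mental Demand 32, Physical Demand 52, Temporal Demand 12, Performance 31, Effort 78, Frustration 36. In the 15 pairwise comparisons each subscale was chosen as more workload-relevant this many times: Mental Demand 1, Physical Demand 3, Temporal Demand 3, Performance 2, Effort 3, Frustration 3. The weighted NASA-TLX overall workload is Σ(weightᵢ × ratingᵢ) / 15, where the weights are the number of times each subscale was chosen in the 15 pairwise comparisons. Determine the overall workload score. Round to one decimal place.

The tallies are the weights (they sum to 15).
Weighted sum = 1·32 + 3·52 + 3·12 + 2·31 + 3·78 + 3·36
            = 32 + 156 + 36 + 62 + 234 + 108 = 628.
Overall workload = 628 / 15 = 41.8667 ≈ 41.9.

41.9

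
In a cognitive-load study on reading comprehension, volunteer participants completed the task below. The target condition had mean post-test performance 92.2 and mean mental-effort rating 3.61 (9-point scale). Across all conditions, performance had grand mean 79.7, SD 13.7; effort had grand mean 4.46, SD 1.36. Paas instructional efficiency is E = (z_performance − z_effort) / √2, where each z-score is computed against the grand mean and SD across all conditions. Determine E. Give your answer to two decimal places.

1.09

z_performance = (92.2 − 79.7) / 13.7 = 12.5000 / 13.7 = 0.9124.
z_effort = (3.61 − 4.46) / 1.36 = -0.8500 / 1.36 = -0.6250.
z_P − z_E = 0.9124 − (-0.6250) = 1.5374.
E = 1.5374 / √2 = 1.5374 / 1.41421 = 1.0871 ≈ 1.09.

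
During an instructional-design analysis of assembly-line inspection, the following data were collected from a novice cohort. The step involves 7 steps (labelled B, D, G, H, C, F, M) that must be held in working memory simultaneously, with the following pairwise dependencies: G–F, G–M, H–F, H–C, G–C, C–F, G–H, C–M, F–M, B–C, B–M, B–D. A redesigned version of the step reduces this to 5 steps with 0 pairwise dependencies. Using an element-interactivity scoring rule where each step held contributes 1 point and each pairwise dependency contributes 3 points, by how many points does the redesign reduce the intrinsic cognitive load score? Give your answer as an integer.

38

Original: 7 × 1 + 12 × 3 = 7 + 36 = 43.
Redesigned: 5 × 1 + 0 × 3 = 5 + 0 = 5.
Reduction = 43 − 5 = 38.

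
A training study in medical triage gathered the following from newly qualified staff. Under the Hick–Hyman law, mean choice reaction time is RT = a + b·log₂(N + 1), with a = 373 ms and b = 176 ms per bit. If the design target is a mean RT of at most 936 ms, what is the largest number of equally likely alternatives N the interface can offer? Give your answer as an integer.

Set 373 + 176·log₂(N + 1) ≤ 936.
log₂(N + 1) ≤ (936 − 373) / 176 = 3.1989.
N + 1 ≤ 2^3.1989 = 9.1826.
N ≤ 8.1826, so the largest integer N is 8.

8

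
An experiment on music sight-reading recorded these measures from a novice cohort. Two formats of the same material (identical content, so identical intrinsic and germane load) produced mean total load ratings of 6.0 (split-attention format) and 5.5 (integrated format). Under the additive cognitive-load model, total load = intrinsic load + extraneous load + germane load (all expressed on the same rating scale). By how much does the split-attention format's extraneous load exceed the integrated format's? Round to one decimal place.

0.5

Intrinsic and germane load are equal across formats, so the difference in total load equals the difference in extraneous load.
Extraneous-load difference = 6.0 − 5.5 = 0.5.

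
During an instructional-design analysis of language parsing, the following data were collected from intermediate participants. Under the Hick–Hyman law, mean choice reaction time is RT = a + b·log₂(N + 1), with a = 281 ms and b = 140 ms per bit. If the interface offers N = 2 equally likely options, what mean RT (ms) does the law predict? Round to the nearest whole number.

log₂(2 + 1) = log₂(3) = 1.5850.
RT = 281 + 140 × 1.5850 = 281 + 221.9000 = 502.9000 ms.
≈ 503 ms.

503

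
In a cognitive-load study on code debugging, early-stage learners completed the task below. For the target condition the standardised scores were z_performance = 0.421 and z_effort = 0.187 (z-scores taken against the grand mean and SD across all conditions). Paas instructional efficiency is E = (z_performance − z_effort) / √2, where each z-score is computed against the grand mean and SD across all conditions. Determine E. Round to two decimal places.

0.17

z_P − z_E = 0.421 − 0.187 = 0.2340.
E = 0.2340 / √2 = 0.2340 / 1.41421 = 0.1655 ≈ 0.17.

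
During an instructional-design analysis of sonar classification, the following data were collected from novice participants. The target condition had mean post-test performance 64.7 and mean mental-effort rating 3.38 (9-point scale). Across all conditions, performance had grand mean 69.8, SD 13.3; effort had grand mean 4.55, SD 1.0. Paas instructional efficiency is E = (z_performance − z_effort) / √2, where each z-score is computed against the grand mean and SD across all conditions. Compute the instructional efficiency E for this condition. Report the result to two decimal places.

0.56

z_performance = (64.7 − 69.8) / 13.3 = -5.1000 / 13.3 = -0.3835.
z_effort = (3.38 − 4.55) / 1.0 = -1.1700 / 1.0 = -1.1700.
z_P − z_E = -0.3835 − (-1.1700) = 0.7865.
E = 0.7865 / √2 = 0.7865 / 1.41421 = 0.5561 ≈ 0.56.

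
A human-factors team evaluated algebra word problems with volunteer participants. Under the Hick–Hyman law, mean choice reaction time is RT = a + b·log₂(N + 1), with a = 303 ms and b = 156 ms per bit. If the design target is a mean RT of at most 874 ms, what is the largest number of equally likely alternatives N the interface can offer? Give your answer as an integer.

11

Set 303 + 156·log₂(N + 1) ≤ 874.
log₂(N + 1) ≤ (874 − 303) / 156 = 3.6603.
N + 1 ≤ 2^3.6603 = 12.6433.
N ≤ 11.6433, so the largest integer N is 11.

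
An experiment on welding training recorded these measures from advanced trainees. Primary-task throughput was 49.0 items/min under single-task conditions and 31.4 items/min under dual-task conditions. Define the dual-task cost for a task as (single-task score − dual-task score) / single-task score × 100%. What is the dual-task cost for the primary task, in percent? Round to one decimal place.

35.9

Cost = (49.0 − 31.4) / 49.0 × 100%
     = 17.6000 / 49.0 × 100% = 35.9184%.
≈ 35.9%.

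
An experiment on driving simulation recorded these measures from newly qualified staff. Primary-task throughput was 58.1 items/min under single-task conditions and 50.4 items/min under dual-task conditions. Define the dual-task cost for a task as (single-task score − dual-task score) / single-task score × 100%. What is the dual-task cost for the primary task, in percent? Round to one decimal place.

Cost = (58.1 − 50.4) / 58.1 × 100%
     = 7.7000 / 58.1 × 100% = 13.2530%.
≈ 13.3%.

13.3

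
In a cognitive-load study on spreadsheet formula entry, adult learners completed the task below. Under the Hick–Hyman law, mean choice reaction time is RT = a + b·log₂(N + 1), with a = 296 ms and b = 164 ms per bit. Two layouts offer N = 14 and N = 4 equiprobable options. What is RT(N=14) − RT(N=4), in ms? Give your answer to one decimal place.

259.9

RT(14) = 296 + 164·log₂(15) = 296 + 164·3.9069 = 936.7316 ms.
RT(4) = 296 + 164·log₂(5) = 296 + 164·2.3219 = 676.7916 ms.
Difference = 936.7316 − 676.7916 = 259.9400 ≈ 259.9 ms.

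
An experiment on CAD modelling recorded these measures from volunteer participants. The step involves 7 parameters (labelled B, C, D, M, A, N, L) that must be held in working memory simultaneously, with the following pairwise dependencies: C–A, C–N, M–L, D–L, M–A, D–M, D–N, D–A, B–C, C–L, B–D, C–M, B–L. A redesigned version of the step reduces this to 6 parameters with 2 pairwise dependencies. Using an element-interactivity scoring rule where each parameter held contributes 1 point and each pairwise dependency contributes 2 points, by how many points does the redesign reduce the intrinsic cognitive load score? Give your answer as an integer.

Original: 7 × 1 + 13 × 2 = 7 + 26 = 33.
Redesigned: 6 × 1 + 2 × 2 = 6 + 4 = 10.
Reduction = 33 − 10 = 23.

23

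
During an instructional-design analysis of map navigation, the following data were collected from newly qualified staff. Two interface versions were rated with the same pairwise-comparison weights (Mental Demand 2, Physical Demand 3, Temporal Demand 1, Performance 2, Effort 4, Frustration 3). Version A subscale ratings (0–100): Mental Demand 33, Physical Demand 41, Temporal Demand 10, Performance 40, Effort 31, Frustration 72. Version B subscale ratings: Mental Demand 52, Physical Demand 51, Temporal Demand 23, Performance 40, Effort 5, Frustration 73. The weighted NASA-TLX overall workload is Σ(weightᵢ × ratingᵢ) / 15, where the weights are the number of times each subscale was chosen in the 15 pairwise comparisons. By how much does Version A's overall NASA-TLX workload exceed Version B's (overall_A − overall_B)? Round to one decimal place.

Version A weighted sum = 2·33 + 3·41 + 1·10 + 2·40 + 4·31 + 3·72 = 66 + 123 + 10 + 80 + 124 + 216 = 619; overall_A = 619/15 = 41.2667.
Version B weighted sum = 2·52 + 3·51 + 1·23 + 2·40 + 4·5 + 3·73 = 104 + 153 + 23 + 80 + 20 + 219 = 599; overall_B = 599/15 = 39.9333.
Difference = 41.2667 − 39.9333 = 1.3334 ≈ 1.3.

1.3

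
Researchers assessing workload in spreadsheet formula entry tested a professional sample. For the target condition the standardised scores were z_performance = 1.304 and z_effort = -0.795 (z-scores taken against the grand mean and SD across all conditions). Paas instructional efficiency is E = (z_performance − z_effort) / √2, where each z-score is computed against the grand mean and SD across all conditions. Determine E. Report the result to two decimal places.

1.48

z_P − z_E = 1.304 − (-0.795) = 2.0990.
E = 2.0990 / √2 = 2.0990 / 1.41421 = 1.4842 ≈ 1.48.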